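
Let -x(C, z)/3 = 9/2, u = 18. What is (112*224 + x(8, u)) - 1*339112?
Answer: -628075/2 ≈ -3.1404e+5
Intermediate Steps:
x(C, z) = -27/2
(112*224 + x(8, u)) - 1*339112 = (112*224 - 27/2) - 1*339112 = (25088 - 27/2) - 339112 = 50149/2 - 339112 = -628075/2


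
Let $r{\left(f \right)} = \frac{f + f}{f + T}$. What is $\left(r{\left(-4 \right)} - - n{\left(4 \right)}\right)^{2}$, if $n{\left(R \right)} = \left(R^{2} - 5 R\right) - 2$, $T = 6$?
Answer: $100$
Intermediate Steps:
$n{\left(R \right)} = -2 + R^{2} - 5 R$
$r{\left(f \right)} = \frac{2 f}{6 + f}$ ($r{\left(f \right)} = \frac{f + f}{f + 6} = \frac{2 f}{6 + f}$)
$\left(r{\left(-4 \right)} - - n{\left(4 \right)}\right)^{2} = \left(2 \left(-4\right) \frac{1}{6 - 4} - \left(22 - 16\right)\right)^{2} = \left(2 \left(-4\right) \frac{1}{2} + \left(\left(-2 + 16 - 20\right) + 0\right)\right)^{2} = \left(2 \left(-4\right) \frac{1}{2} + \left(-6 + 0\right)\right)^{2} = \left(-4 - 6\right)^{2} = \left(-10\right)^{2} = 100$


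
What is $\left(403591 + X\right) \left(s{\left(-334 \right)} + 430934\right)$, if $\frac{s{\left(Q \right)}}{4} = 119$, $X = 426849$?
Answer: $358260120400$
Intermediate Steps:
$s{\left(Q \right)} = 476$ ($s{\left(Q \right)} = 4 \cdot 119 = 476$)
$\left(403591 + X\right) \left(s{\left(-334 \right)} + 430934\right) = \left(403591 + 426849\right) \left(476 + 430934\right) = 830440 \cdot 431410 = 358260120400$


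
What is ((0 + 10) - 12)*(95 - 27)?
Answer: -136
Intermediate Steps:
((0 + 10) - 12)*(95 - 27) = (10 - 12)*68 = -2*68 = -136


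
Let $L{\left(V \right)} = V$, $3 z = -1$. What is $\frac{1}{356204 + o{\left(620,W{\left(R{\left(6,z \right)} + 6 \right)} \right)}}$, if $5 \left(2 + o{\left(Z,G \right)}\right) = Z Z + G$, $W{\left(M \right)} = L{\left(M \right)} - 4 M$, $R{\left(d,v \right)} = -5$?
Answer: $\frac{5}{2165407} \approx 2.309 \cdot 10^{-6}$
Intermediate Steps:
$z = - \frac{1}{3}$ ($z = \frac{1}{3} \left(-1\right) = - \frac{1}{3} \approx -0.33333$)
$W{\left(M \right)} = - 3 M$ ($W{\left(M \right)} = M - 4 M = - 3 M$)
$o{\left(Z,G \right)} = -2 + \frac{G}{5} + \frac{Z^{2}}{5}$ ($o{\left(Z,G \right)} = -2 + \frac{Z Z + G}{5} = -2 + \frac{Z^{2} + G}{5} = -2 + \frac{G + Z^{2}}{5} = -2 + \left(\frac{G}{5} + \frac{Z^{2}}{5}\right) = -2 + \frac{G}{5} + \frac{Z^{2}}{5}$)
$\frac{1}{356204 + o{\left(620,W{\left(R{\left(6,z \right)} + 6 \right)} \right)}} = \frac{1}{356204 + \left(-2 + \frac{\left(-3\right) \left(-5 + 6\right)}{5} + \frac{620^{2}}{5}\right)} = \frac{1}{356204 + \left(-2 + \frac{\left(-3\right) 1}{5} + \frac{1}{5} \cdot 384400\right)} = \frac{1}{356204 + \left(-2 + \frac{1}{5} \left(-3\right) + 76880\right)} = \frac{1}{356204 - - \frac{384387}{5}} = \frac{1}{356204 + \frac{384387}{5}} = \frac{1}{\frac{2165407}{5}} = \frac{5}{2165407}$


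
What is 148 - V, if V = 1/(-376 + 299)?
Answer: 11397/77 ≈ 148.01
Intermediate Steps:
V = -1/77 (V = 1/(-77) = -1/77 ≈ -0.012987)
148 - V = 148 - 1*(-1/77) = 148 + 1/77 = 11397/77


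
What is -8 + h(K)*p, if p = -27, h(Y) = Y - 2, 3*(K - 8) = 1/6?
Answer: -343/2 ≈ -171.50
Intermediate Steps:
K = 145/18 (K = 8 + (⅓)/6 = 8 + (⅓)*(⅙) = 8 + 1/18 = 145/18 ≈ 8.0556)
h(Y) = -2 + Y
-8 + h(K)*p = -8 + (-2 + 145/18)*(-27) = -8 + (109/18)*(-27) = -8 - 327/2 = -343/2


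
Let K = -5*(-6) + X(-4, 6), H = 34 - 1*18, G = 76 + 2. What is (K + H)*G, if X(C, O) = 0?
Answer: 3588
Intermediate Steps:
G = 78
H = 16 (H = 34 - 18 = 16)
K = 30 (K = -5*(-6) + 0 = 30 + 0 = 30)
(K + H)*G = (30 + 16)*78 = 46*78 = 3588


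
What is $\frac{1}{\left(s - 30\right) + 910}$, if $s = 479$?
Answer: $\frac{1}{1359} \approx 0.00073584$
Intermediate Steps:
$\frac{1}{\left(s - 30\right) + 910} = \frac{1}{\left(479 - 30\right) + 910} = \frac{1}{449 + 910} = \frac{1}{1359}$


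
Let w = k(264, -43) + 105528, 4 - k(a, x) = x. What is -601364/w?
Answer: -601364/105575 ≈ -5.6961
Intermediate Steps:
k(a, x) = 4 - x
w = 105575 (w = (4 - 1*(-43)) + 105528 = (4 + 43) + 105528 = 47 + 105528 = 105575)
-601364/w = -601364/105575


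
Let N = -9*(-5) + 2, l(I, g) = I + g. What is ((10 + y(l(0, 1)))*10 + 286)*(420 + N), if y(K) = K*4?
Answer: 198942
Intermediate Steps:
N = 47 (N = 45 + 2 = 47)
y(K) = 4*K
((10 + y(l(0, 1)))*10 + 286)*(420 + N) = ((10 + 4*(0 + 1))*10 + 286)*(420 + 47) = ((10 + 4*1)*10 + 286)*467 = ((10 + 4)*10 + 286)*467 = (14*10 + 286)*467 = (140 + 286)*467 = 426*467 = 198942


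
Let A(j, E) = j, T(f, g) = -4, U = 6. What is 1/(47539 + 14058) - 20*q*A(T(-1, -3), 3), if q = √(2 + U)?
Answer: 1/61597 + 160*√2 ≈ 226.27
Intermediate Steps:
q = 2*√2 (q = √(2 + 6) = √8 = 2*√2 ≈ 2.8284)
1/(47539 + 14058) - 20*q*A(T(-1, -3), 3) = 1/(47539 + 14058) - 20*(2*√2)*(-4) = 1/61597 - 40*√2*(-4) = 1/61597 - (-160)*√2 = 1/61597 + 160*√2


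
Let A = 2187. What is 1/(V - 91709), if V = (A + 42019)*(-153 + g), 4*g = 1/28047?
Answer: -56094/384537081235 ≈ -1.4587e-7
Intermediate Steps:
g = 1/112188 (g = (¼)/28047 = (¼)*(1/28047) = 1/112188 ≈ 8.9136e-6)
V = -379392756589/56094 (V = (2187 + 42019)*(-153 + 1/112188) = 44206*(-17164763/112188) = -379392756589/56094 ≈ -6.7635e+6)
1/(V - 91709) = 1/(-379392756589/56094 - 91709) = 1/(-384537081235/56094) = -56094/384537081235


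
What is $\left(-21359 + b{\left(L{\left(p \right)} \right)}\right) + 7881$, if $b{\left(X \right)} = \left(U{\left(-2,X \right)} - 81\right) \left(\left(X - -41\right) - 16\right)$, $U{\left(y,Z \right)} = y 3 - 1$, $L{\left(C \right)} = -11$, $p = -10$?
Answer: $-14710$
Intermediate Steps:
$U{\left(y,Z \right)} = -1 + 3 y$ ($U{\left(y,Z \right)} = 3 y - 1 = -1 + 3 y$)
$b{\left(X \right)} = -2200 - 88 X$ ($b{\left(X \right)} = \left(\left(-1 + 3 \left(-2\right)\right) - 81\right) \left(\left(X - -41\right) - 16\right) = \left(\left(-1 - 6\right) - 81\right) \left(\left(X + 41\right) - 16\right) = \left(-7 - 81\right) \left(\left(41 + X\right) - 16\right) = - 88 \left(25 + X\right) = -2200 - 88 X$)
$\left(-21359 + b{\left(L{\left(p \right)} \right)}\right) + 7881 = \left(-21359 - 1232\right) + 7881 = -22591 + 7881 = -14710$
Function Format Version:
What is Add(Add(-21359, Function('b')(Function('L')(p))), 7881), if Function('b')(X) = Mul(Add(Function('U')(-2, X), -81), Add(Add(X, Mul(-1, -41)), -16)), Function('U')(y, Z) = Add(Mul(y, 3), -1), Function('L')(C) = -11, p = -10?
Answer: -14710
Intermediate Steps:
Function('U')(y, Z) = Add(-1, Mul(3, y)) (Function('U')(y, Z) = Add(Mul(3, y), -1) = Add(-1, Mul(3, y)))
Function('b')(X) = Add(-2200, Mul(-88, X)) (Function('b')(X) = Mul(Add(Add(-1, Mul(3, -2)), -81), Add(Add(X, Mul(-1, -41)), -16)) = Mul(Add(Add(-1, -6), -81), Add(Add(X, 41), -16)) = Mul(Add(-7, -81), Add(Add(41, X), -16)) = Mul(-88, Add(25, X)) = Add(-2200, Mul(-88, X)))
Add(Add(-21359, Function('b')(Function('L')(p))), 7881) = Add(Add(-21359, Add(-2200, Mul(-88, -11))), 7881) = Add(Add(-21359, Add(-2200, 968)), 7881) = Add(Add(-21359, -1232), 7881) = Add(-22591, 7881) = -14710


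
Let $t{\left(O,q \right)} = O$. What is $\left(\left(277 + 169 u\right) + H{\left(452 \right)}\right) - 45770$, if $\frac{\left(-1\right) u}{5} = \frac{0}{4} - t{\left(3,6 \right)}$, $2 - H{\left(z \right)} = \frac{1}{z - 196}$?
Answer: $- \frac{10996737}{256} \approx -42956.0$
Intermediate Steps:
$H{\left(z \right)} = 2 - \frac{1}{-196 + z}$ ($H{\left(z \right)} = 2 - \frac{1}{z - 196} = 2 - \frac{1}{-196 + z}$)
$u = 15$ ($u = - 5 \left(\frac{0}{4} - 3\right) = - 5 \left(0 \cdot \frac{1}{4} - 3\right) = - 5 \left(0 - 3\right) = \left(-5\right) \left(-3\right) = 15$)
$\left(\left(277 + 169 u\right) + H{\left(452 \right)}\right) - 45770 = \left(\left(277 + 169 \cdot 15\right) + \frac{-393 + 2 \cdot 452}{-196 + 452}\right) - 45770 = \left(\left(277 + 2535\right) + \frac{-393 + 904}{256}\right) - 45770 = \left(2812 + \frac{1}{256} \cdot 511\right) - 45770 = \left(2812 + \frac{511}{256}\right) - 45770 = \frac{720383}{256} - 45770 = - \frac{10996737}{256}$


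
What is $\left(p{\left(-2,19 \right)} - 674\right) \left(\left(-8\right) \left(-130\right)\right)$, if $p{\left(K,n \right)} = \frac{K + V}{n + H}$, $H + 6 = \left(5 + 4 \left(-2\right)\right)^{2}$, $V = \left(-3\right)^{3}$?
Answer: $- \frac{7725640}{11} \approx -7.0233 \cdot 10^{5}$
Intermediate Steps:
$V = -27$
$H = 3$ ($H = -6 + \left(5 + 4 \left(-2\right)\right)^{2} = -6 + \left(5 - 8\right)^{2} = -6 + \left(-3\right)^{2} = -6 + 9 = 3$)
$p{\left(K,n \right)} = \frac{-27 + K}{3 + n}$ ($p{\left(K,n \right)} = \frac{K - 27}{n + 3} = \frac{-27 + K}{3 + n}$)
$\left(p{\left(-2,19 \right)} - 674\right) \left(\left(-8\right) \left(-130\right)\right) = \left(\frac{-27 - 2}{3 + 19} - 674\right) \left(\left(-8\right) \left(-130\right)\right) = \left(\frac{1}{22} \left(-29\right) - 674\right) 1040 = \left(- \frac{29}{22} - 674\right) 1040 = \left(- \frac{14857}{22}\right) 1040 = - \frac{7725640}{11}$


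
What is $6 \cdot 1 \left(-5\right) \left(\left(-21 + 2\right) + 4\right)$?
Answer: $450$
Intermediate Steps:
$6 \cdot 1 \left(-5\right) \left(\left(-21 + 2\right) + 4\right) = 6 \left(-5\right) \left(-19 + 4\right) = \left(-30\right) \left(-15\right) = 450$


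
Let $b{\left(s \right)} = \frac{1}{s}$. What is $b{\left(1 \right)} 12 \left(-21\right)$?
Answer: $-252$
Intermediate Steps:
$b{\left(1 \right)} 12 \left(-21\right) = 1^{-1} \cdot 12 \left(-21\right) = 1 \cdot 12 \left(-21\right) = 12 \left(-21\right) = -252$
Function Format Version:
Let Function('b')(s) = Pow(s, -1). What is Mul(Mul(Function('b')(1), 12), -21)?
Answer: -252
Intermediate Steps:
Mul(Mul(Function('b')(1), 12), -21) = Mul(Mul(Pow(1, -1), 12), -21) = Mul(Mul(1, 12), -21) = Mul(12, -21) = -252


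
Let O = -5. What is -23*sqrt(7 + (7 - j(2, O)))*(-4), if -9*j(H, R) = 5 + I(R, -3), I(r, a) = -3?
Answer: 736*sqrt(2)/3 ≈ 346.95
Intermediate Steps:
j(H, R) = -2/9 (j(H, R) = -(5 - 3)/9 = -1/9*2 = -2/9)
-23*sqrt(7 + (7 - j(2, O)))*(-4) = -23*sqrt(7 + (7 - 1*(-2/9)))*(-4) = -23*sqrt(7 + (7 + 2/9))*(-4) = -23*sqrt(7 + 65/9)*(-4) = -184*sqrt(2)/3*(-4) = 736*sqrt(2)/3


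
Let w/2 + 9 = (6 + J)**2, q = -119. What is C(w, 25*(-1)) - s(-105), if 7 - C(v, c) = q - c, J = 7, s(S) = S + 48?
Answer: 158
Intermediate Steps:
s(S) = 48 + S
w = 320 (w = -18 + 2*(6 + 7)**2 = -18 + 2*13**2 = -18 + 2*169 = -18 + 338 = 320)
C(v, c) = 126 + c (C(v, c) = 7 - (-119 - c) = 7 + (119 + c) = 126 + c)
C(w, 25*(-1)) - s(-105) = (126 + 25*(-1)) - (48 - 105) = (126 - 25) - 1*(-57) = 101 + 57 = 158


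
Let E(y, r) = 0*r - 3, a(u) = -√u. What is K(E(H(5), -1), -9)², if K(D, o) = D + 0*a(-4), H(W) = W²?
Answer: 9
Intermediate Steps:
E(y, r) = -3 (E(y, r) = 0 - 3 = -3)
K(D, o) = D (K(D, o) = D + 0*(-√(-4)) = D + 0*(-2*I) = D + 0 = D)
K(E(H(5), -1), -9)² = (-3)² = 9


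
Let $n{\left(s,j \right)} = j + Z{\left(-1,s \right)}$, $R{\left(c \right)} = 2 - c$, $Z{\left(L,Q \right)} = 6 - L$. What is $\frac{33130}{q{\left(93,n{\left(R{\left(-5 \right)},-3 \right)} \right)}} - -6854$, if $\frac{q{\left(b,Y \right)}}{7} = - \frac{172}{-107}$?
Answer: $\frac{5898563}{602} \approx 9798.3$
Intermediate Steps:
$n{\left(s,j \right)} = 7 + j$ ($n{\left(s,j \right)} = j + \left(6 - -1\right) = j + \left(6 + 1\right) = j + 7 = 7 + j$)
$q{\left(b,Y \right)} = \frac{1204}{107}$ ($q{\left(b,Y \right)} = 7 \left(- \frac{172}{-107}\right) = 7 \left(\left(-172\right) \left(- \frac{1}{107}\right)\right) = 7 \cdot \frac{172}{107} = \frac{1204}{107}$)
$\frac{33130}{q{\left(93,n{\left(R{\left(-5 \right)},-3 \right)} \right)}} - -6854 = \frac{33130}{\frac{1204}{107}} - -6854 = 33130 \cdot \frac{107}{1204} + 6854 = \frac{1772455}{602} + 6854 = \frac{5898563}{602}$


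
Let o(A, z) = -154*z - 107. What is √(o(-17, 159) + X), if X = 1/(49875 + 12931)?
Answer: 19*I*√268724075422/62806 ≈ 156.82*I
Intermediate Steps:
o(A, z) = -107 - 154*z
X = 1/62806 ≈ 1.5922e-5
√(o(-17, 159) + X) = √((-107 - 154*159) + 1/62806) = √((-107 - 24486) + 1/62806) = √(-24593 + 1/62806) = √(-1544587957/62806) = 19*I*√268724075422/62806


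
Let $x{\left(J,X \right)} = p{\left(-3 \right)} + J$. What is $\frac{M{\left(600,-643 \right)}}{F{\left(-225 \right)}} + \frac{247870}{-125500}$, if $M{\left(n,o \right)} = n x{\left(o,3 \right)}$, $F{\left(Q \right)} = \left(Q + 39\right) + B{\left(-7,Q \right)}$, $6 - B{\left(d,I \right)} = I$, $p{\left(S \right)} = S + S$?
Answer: $- \frac{325872361}{37650} \approx -8655.3$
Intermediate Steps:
$p{\left(S \right)} = 2 S$
$x{\left(J,X \right)} = -6 + J$ ($x{\left(J,X \right)} = 2 \left(-3\right) + J = -6 + J$)
$B{\left(d,I \right)} = 6 - I$
$F{\left(Q \right)} = 45$ ($F{\left(Q \right)} = \left(Q + 39\right) - \left(-6 + Q\right) = \left(39 + Q\right) - \left(-6 + Q\right) = 45$)
$M{\left(n,o \right)} = n \left(-6 + o\right)$
$\frac{M{\left(600,-643 \right)}}{F{\left(-225 \right)}} + \frac{247870}{-125500} = \frac{600 \left(-6 - 643\right)}{45} + \frac{247870}{-125500} = 600 \left(-649\right) \frac{1}{45} + 247870 \left(- \frac{1}{125500}\right) = \left(-389400\right) \frac{1}{45} - \frac{24787}{12550} = - \frac{25960}{3} - \frac{24787}{12550} = - \frac{325872361}{37650}$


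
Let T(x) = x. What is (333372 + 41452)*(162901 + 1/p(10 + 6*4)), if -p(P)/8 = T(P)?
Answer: 2076012903563/34 ≈ 6.1059e+10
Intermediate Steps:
p(P) = -8*P
(333372 + 41452)*(162901 + 1/p(10 + 6*4)) = (333372 + 41452)*(162901 + 1/(-8*(10 + 6*4))) = 374824*(162901 + 1/(-8*(10 + 24))) = 374824*(162901 + 1/(-8*34)) = 374824*(162901 + 1/(-272)) = 374824*(162901 - 1/272) = 374824*(44309071/272) = 2076012903563/34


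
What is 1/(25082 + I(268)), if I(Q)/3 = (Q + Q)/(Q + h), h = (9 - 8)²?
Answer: 269/6748666 ≈ 3.9860e-5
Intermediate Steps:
h = 1 (h = 1² = 1)
I(Q) = 6*Q/(1 + Q) (I(Q) = 3*((Q + Q)/(Q + 1)) = 3*((2*Q)/(1 + Q)) = 3*(2*Q/(1 + Q)) = 6*Q/(1 + Q))
1/(25082 + I(268)) = 1/(25082 + 6*268/(1 + 268)) = 1/(25082 + 6*268/269) = 1/(25082 + 6*268*(1/269)) = 1/(25082 + 1608/269) = 1/(6748666/269) = 269/6748666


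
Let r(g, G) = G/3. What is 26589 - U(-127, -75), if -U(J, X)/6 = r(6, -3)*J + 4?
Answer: 27375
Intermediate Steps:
r(g, G) = G/3 (r(g, G) = G*(1/3) = G/3)
U(J, X) = -24 + 6*J (U(J, X) = -6*(((1/3)*(-3))*J + 4) = -6*(-J + 4) = -6*(4 - J) = -24 + 6*J)
26589 - U(-127, -75) = 26589 - (-24 + 6*(-127)) = 26589 - (-24 - 762) = 26589 - 1*(-786) = 26589 + 786 = 27375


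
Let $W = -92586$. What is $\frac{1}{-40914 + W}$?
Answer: $- \frac{1}{133500} \approx -7.4906 \cdot 10^{-6}$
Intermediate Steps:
$\frac{1}{-40914 + W} = \frac{1}{-40914 - 92586} = \frac{1}{-133500} = - \frac{1}{133500}$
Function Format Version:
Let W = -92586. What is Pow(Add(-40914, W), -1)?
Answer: Rational(-1, 133500) ≈ -7.4906e-6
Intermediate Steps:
Pow(Add(-40914, W), -1) = Pow(Add(-40914, -92586), -1) = Pow(-133500, -1) = Rational(-1, 133500)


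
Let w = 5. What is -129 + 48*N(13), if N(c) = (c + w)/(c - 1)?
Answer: -57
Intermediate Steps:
N(c) = (5 + c)/(-1 + c) (N(c) = (c + 5)/(c - 1) = (5 + c)/(-1 + c))
-129 + 48*N(13) = -129 + 48*((5 + 13)/(-1 + 13)) = -129 + 48*(18/12) = -129 + 48*((1/12)*18) = -129 + 48*(3/2) = -129 + 72 = -57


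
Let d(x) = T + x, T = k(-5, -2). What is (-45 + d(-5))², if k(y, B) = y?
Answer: 3025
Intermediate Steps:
T = -5
d(x) = -5 + x
(-45 + d(-5))² = (-45 + (-5 - 5))² = (-45 - 10)² = (-55)² = 3025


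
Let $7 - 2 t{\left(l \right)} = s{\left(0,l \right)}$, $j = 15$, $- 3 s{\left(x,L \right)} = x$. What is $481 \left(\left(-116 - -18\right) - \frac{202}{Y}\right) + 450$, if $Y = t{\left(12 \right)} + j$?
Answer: $-51940$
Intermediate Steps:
$s{\left(x,L \right)} = - \frac{x}{3}$
$t{\left(l \right)} = \frac{7}{2}$ ($t{\left(l \right)} = \frac{7}{2} - \frac{\left(- \frac{1}{3}\right) 0}{2} = \frac{7}{2} - 0 = \frac{7}{2} + 0 = \frac{7}{2}$)
$Y = \frac{37}{2}$ ($Y = \frac{7}{2} + 15 = \frac{37}{2} \approx 18.5$)
$481 \left(\left(-116 - -18\right) - \frac{202}{Y}\right) + 450 = 481 \left(\left(-116 - -18\right) - \frac{202}{\frac{37}{2}}\right) + 450 = 481 \left(\left(-116 + 18\right) - 202 \cdot \frac{2}{37}\right) + 450 = 481 \left(-98 - \frac{404}{37}\right) + 450 = 481 \left(- \frac{4030}{37}\right) + 450 = -52390 + 450 = -51940$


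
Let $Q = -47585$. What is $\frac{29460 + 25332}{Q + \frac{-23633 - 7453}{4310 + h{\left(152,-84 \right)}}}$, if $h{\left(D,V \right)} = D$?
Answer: $- \frac{61120476}{53088839} \approx -1.1513$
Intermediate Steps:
$\frac{29460 + 25332}{Q + \frac{-23633 - 7453}{4310 + h{\left(152,-84 \right)}}} = \frac{29460 + 25332}{-47585 + \frac{-23633 - 7453}{4310 + 152}} = \frac{54792}{-47585 - \frac{31086}{4462}} = \frac{54792}{-47585 - \frac{15543}{2231}} = \frac{54792}{- \frac{106177678}{2231}} = 54792 \left(- \frac{2231}{106177678}\right) = - \frac{61120476}{53088839}$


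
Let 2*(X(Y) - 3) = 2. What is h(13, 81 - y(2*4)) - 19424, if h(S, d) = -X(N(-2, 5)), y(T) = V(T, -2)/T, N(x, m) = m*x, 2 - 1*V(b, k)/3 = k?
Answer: -19428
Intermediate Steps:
V(b, k) = 6 - 3*k
X(Y) = 4 (X(Y) = 3 + (1/2)*2 = 3 + 1 = 4)
y(T) = 12/T (y(T) = (6 - 3*(-2))/T = (6 + 6)/T = 12/T)
h(S, d) = -4 (h(S, d) = -1*4 = -4)
h(13, 81 - y(2*4)) - 19424 = -4 - 19424 = -19428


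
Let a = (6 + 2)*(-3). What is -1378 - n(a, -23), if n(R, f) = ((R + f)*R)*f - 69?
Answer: 24635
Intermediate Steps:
a = -24 (a = 8*(-3) = -24)
n(R, f) = -69 + R*f*(R + f) (n(R, f) = (R*(R + f))*f - 69 = R*f*(R + f) - 69 = -69 + R*f*(R + f))
-1378 - n(a, -23) = -1378 - (-69 - 24*(-23)**2 - 23*(-24)**2) = -1378 - (-69 - 24*529 - 23*576) = -1378 - (-69 - 12696 - 13248) = -1378 - 1*(-26013) = -1378 + 26013 = 24635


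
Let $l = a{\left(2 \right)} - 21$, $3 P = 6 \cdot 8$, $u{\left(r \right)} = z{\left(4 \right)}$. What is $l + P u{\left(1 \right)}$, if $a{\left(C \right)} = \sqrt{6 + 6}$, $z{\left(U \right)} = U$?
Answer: $43 + 2 \sqrt{3} \approx 46.464$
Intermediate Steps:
$u{\left(r \right)} = 4$
$a{\left(C \right)} = 2 \sqrt{3}$ ($a{\left(C \right)} = \sqrt{12} = 2 \sqrt{3}$)
$P = 16$ ($P = \frac{6 \cdot 8}{3} = \frac{1}{3} \cdot 48 = 16$)
$l = -21 + 2 \sqrt{3}$ ($l = 2 \sqrt{3} - 21 = -21 + 2 \sqrt{3} \approx -17.536$)
$l + P u{\left(1 \right)} = \left(-21 + 2 \sqrt{3}\right) + 16 \cdot 4 = \left(-21 + 2 \sqrt{3}\right) + 64 = 43 + 2 \sqrt{3}$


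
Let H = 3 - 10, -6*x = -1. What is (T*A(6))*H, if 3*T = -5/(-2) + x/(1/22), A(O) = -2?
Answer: 259/9 ≈ 28.778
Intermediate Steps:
x = ⅙ (x = -⅙*(-1) = ⅙ ≈ 0.16667)
H = -7
T = 37/18 (T = (-5/(-2) + 1/(6*(1/22)))/3 = (-5*(-½) + 1/(6*(1/22)))/3 = (5/2 + (⅙)*22)/3 = (5/2 + 11/3)/3 = (⅓)*(37/6) = 37/18 ≈ 2.0556)
(T*A(6))*H = ((37/18)*(-2))*(-7) = -37/9*(-7) = 259/9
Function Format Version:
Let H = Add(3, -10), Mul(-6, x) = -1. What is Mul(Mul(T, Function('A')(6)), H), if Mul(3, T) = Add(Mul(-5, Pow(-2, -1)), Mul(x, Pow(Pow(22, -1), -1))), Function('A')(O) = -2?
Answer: Rational(259, 9) ≈ 28.778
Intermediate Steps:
x = Rational(1, 6) (x = Mul(Rational(-1, 6), -1) = Rational(1, 6) ≈ 0.16667)
H = -7
T = Rational(37, 18) (T = Mul(Rational(1, 3), Add(Mul(-5, Pow(-2, -1)), Mul(Rational(1, 6), Pow(Pow(22, -1), -1)))) = Mul(Rational(1, 3), Add(Mul(-5, Rational(-1, 2)), Mul(Rational(1, 6), Pow(Rational(1, 22), -1)))) = Mul(Rational(1, 3), Add(Rational(5, 2), Mul(Rational(1, 6), 22))) = Mul(Rational(1, 3), Add(Rational(5, 2), Rational(11, 3))) = Mul(Rational(1, 3), Rational(37, 6)) = Rational(37, 18) ≈ 2.0556)
Mul(Mul(T, Function('A')(6)), H) = Mul(Mul(Rational(37, 18), -2), -7) = Mul(Rational(-37, 9), -7) = Rational(259, 9)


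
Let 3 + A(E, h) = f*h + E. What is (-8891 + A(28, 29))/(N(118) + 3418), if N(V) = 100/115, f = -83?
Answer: -259279/78634 ≈ -3.2973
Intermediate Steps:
A(E, h) = -3 + E - 83*h (A(E, h) = -3 + (-83*h + E) = -3 + (E - 83*h) = -3 + E - 83*h)
N(V) = 20/23 (N(V) = 100*(1/115) = 20/23)
(-8891 + A(28, 29))/(N(118) + 3418) = (-8891 + (-3 + 28 - 83*29))/(20/23 + 3418) = (-8891 + (-3 + 28 - 2407))/(78634/23) = (-8891 - 2382)*(23/78634) = -11273*23/78634 = -259279/78634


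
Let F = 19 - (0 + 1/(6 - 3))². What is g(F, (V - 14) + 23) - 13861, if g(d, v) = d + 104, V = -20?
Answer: -123643/9 ≈ -13738.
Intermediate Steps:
F = 170/9 (F = 19 - (0 + 1/3)² = 19 - (0 + ⅓)² = 19 - (⅓)² = 19 - 1*⅑ = 19 - ⅑ = 170/9 ≈ 18.889)
g(d, v) = 104 + d
g(F, (V - 14) + 23) - 13861 = (104 + 170/9) - 13861 = 1106/9 - 13861 = -123643/9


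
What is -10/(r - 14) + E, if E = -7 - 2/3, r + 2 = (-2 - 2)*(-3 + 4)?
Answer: -43/6 ≈ -7.1667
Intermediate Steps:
r = -6 (r = -2 + (-2 - 2)*(-3 + 4) = -2 - 4*1 = -2 - 4 = -6)
E = -23/3 (E = -7 - 2*⅓ = -7 - ⅔ = -23/3 ≈ -7.6667)
-10/(r - 14) + E = -10/(-6 - 14) - 23/3 = -10/(-20) - 23/3 = -1/20*(-10) - 23/3 = ½ - 23/3 = -43/6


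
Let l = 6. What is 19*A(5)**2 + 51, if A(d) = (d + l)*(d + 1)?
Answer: 82815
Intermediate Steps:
A(d) = (1 + d)*(6 + d) (A(d) = (d + 6)*(d + 1) = (6 + d)*(1 + d) = (1 + d)*(6 + d))
19*A(5)**2 + 51 = 19*(6 + 5**2 + 7*5)**2 + 51 = 19*(6 + 25 + 35)**2 + 51 = 19*66**2 + 51 = 19*4356 + 51 = 82764 + 51 = 82815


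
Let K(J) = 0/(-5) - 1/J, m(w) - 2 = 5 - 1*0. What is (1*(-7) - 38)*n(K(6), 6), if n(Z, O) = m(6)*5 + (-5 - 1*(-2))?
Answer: -1440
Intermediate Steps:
m(w) = 7 (m(w) = 2 + (5 - 1*0) = 2 + (5 + 0) = 2 + 5 = 7)
K(J) = -1/J (K(J) = 0*(-⅕) - 1/J = 0 - 1/J = -1/J)
n(Z, O) = 32 (n(Z, O) = 7*5 + (-5 - 1*(-2)) = 35 + (-5 + 2) = 35 - 3 = 32)
(1*(-7) - 38)*n(K(6), 6) = (1*(-7) - 38)*32 = (-7 - 38)*32 = -45*32 = -1440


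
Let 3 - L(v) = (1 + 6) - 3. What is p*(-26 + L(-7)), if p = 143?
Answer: -3861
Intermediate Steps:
L(v) = -1 (L(v) = 3 - ((1 + 6) - 3) = 3 - (7 - 3) = 3 - 1*4 = 3 - 4 = -1)
p*(-26 + L(-7)) = 143*(-26 - 1) = 143*(-27) = -3861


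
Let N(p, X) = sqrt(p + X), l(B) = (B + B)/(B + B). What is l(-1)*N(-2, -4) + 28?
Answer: 28 + I*sqrt(6) ≈ 28.0 + 2.4495*I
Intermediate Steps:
l(B) = 1 (l(B) = (2*B)/((2*B)) = (2*B)*(1/(2*B)) = 1)
N(p, X) = sqrt(X + p)
l(-1)*N(-2, -4) + 28 = 1*sqrt(-4 - 2) + 28 = 1*sqrt(-6) + 28 = 1*(I*sqrt(6)) + 28 = I*sqrt(6) + 28 = 28 + I*sqrt(6)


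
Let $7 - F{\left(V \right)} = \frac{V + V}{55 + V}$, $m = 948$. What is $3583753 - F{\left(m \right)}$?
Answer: $\frac{3594499134}{1003} \approx 3.5837 \cdot 10^{6}$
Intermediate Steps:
$F{\left(V \right)} = 7 - \frac{2 V}{55 + V}$ ($F{\left(V \right)} = 7 - \frac{V + V}{55 + V} = 7 - \frac{2 V}{55 + V}$)
$3583753 - F{\left(m \right)} = 3583753 - \frac{5 \left(77 + 948\right)}{55 + 948} = 3583753 - 5 \cdot \frac{1}{1003} \cdot 1025 = 3583753 - \frac{5125}{1003} = \frac{3594499134}{1003}$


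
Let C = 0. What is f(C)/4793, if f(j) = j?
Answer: 0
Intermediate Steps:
f(C)/4793 = 0/4793 = 0*(1/4793) = 0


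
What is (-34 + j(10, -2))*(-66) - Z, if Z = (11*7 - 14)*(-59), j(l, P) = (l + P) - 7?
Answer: 5895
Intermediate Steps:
j(l, P) = -7 + P + l (j(l, P) = (P + l) - 7 = -7 + P + l)
Z = -3717 (Z = (77 - 14)*(-59) = 63*(-59) = -3717)
(-34 + j(10, -2))*(-66) - Z = (-34 + (-7 - 2 + 10))*(-66) - 1*(-3717) = (-34 + 1)*(-66) + 3717 = -33*(-66) + 3717 = 2178 + 3717 = 5895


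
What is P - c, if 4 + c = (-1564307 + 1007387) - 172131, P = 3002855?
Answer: 3731910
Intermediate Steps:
c = -729055 (c = -4 + ((-1564307 + 1007387) - 172131) = -4 + (-556920 - 172131) = -4 - 729051 = -729055)
P - c = 3002855 - 1*(-729055) = 3002855 + 729055 = 3731910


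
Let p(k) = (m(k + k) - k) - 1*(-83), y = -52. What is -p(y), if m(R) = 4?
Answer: -139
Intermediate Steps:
p(k) = 87 - k (p(k) = (4 - k) - 1*(-83) = (4 - k) + 83 = 87 - k)
-p(y) = -(87 - 1*(-52)) = -(87 + 52) = -1*139 = -139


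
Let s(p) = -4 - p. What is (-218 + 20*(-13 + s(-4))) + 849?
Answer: 371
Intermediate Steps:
(-218 + 20*(-13 + s(-4))) + 849 = (-218 + 20*(-13 + (-4 - 1*(-4)))) + 849 = (-218 + 20*(-13 + (-4 + 4))) + 849 = (-218 + 20*(-13 + 0)) + 849 = (-218 + 20*(-13)) + 849 = (-218 - 260) + 849 = -478 + 849 = 371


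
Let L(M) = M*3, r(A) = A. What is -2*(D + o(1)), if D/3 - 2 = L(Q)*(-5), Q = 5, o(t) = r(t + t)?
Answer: 434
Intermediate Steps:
o(t) = 2*t (o(t) = t + t = 2*t)
L(M) = 3*M
D = -219 (D = 6 + 3*((3*5)*(-5)) = 6 + 3*(15*(-5)) = 6 + 3*(-75) = 6 - 225 = -219)
-2*(D + o(1)) = -2*(-219 + 2*1) = -2*(-219 + 2) = -2*(-217) = 434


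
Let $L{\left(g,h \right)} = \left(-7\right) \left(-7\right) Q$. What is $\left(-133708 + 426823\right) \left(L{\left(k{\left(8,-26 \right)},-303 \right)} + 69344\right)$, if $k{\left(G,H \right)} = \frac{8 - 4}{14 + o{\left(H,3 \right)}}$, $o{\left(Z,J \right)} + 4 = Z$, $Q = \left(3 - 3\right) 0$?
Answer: $20325766560$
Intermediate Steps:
$Q = 0$ ($Q = 0 \cdot 0 = 0$)
$o{\left(Z,J \right)} = -4 + Z$
$k{\left(G,H \right)} = \frac{4}{10 + H}$ ($k{\left(G,H \right)} = \frac{8 - 4}{14 + \left(-4 + H\right)} = \frac{4}{10 + H}$)
$L{\left(g,h \right)} = 0$ ($L{\left(g,h \right)} = \left(-7\right) \left(-7\right) 0 = 49 \cdot 0 = 0$)
$\left(-133708 + 426823\right) \left(L{\left(k{\left(8,-26 \right)},-303 \right)} + 69344\right) = \left(-133708 + 426823\right) \left(0 + 69344\right) = 293115 \cdot 69344 = 20325766560$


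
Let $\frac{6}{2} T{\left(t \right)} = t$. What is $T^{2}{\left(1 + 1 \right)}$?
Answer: $\frac{4}{9} \approx 0.44444$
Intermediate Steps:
$T{\left(t \right)} = \frac{t}{3}$
$T^{2}{\left(1 + 1 \right)} = \left(\frac{1 + 1}{3}\right)^{2} = \left(\frac{1}{3} \cdot 2\right)^{2} = \left(\frac{2}{3}\right)^{2} = \frac{4}{9}$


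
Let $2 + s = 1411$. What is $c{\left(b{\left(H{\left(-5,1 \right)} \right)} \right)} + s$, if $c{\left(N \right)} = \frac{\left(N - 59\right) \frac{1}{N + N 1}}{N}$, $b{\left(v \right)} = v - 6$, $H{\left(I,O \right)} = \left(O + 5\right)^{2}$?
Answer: $\frac{2536171}{1800} \approx 1409.0$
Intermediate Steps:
$H{\left(I,O \right)} = \left(5 + O\right)^{2}$
$b{\left(v \right)} = -6 + v$ ($b{\left(v \right)} = v - 6 = -6 + v$)
$s = 1409$ ($s = -2 + 1411 = 1409$)
$c{\left(N \right)} = \frac{-59 + N}{2 N^{2}}$ ($c{\left(N \right)} = \frac{\left(-59 + N\right) \frac{1}{N + N}}{N} = \frac{\left(-59 + N\right) \frac{1}{2 N}}{N} = \frac{\frac{1}{2} \frac{1}{N} \left(-59 + N\right)}{N} = \frac{-59 + N}{2 N^{2}}$)
$c{\left(b{\left(H{\left(-5,1 \right)} \right)} \right)} + s = \frac{-59 - \left(6 - \left(5 + 1\right)^{2}\right)}{2 \left(-6 + \left(5 + 1\right)^{2}\right)^{2}} + 1409 = \frac{-59 - \left(6 - 6^{2}\right)}{2 \left(-6 + 6^{2}\right)^{2}} + 1409 = \frac{-59 + \left(-6 + 36\right)}{2 \left(-6 + 36\right)^{2}} + 1409 = \frac{-59 + 30}{2 \cdot 900} + 1409 = \frac{1}{2} \cdot \frac{1}{900} \left(-29\right) + 1409 = - \frac{29}{1800} + 1409 = \frac{2536171}{1800}$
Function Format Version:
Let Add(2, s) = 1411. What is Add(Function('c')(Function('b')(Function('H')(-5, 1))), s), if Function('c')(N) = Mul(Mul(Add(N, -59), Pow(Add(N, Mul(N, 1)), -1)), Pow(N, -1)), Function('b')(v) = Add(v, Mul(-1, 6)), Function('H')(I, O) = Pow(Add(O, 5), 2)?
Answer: Rational(2536171, 1800) ≈ 1409.0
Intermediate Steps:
Function('H')(I, O) = Pow(Add(5, O), 2)
Function('b')(v) = Add(-6, v) (Function('b')(v) = Add(v, -6) = Add(-6, v))
s = 1409 (s = Add(-2, 1411) = 1409)
Function('c')(N) = Mul(Rational(1, 2), Pow(N, -2), Add(-59, N)) (Function('c')(N) = Mul(Mul(Add(-59, N), Pow(Add(N, N), -1)), Pow(N, -1)) = Mul(Mul(Add(-59, N), Pow(Mul(2, N), -1)), Pow(N, -1)) = Mul(Mul(Add(-59, N), Mul(Rational(1, 2), Pow(N, -1))), Pow(N, -1)) = Mul(Mul(Rational(1, 2), Pow(N, -1), Add(-59, N)), Pow(N, -1)) = Mul(Rational(1, 2), Pow(N, -2), Add(-59, N)))
Add(Function('c')(Function('b')(Function('H')(-5, 1))), s) = Add(Mul(Rational(1, 2), Pow(Add(-6, Pow(Add(5, 1), 2)), -2), Add(-59, Add(-6, Pow(Add(5, 1), 2)))), 1409) = Add(Mul(Rational(1, 2), Pow(Add(-6, Pow(6, 2)), -2), Add(-59, Add(-6, Pow(6, 2)))), 1409) = Add(Mul(Rational(1, 2), Pow(Add(-6, 36), -2), Add(-59, Add(-6, 36))), 1409) = Add(Mul(Rational(1, 2), Pow(30, -2), Add(-59, 30)), 1409) = Add(Mul(Rational(1, 2), Rational(1, 900), -29), 1409) = Add(Rational(-29, 1800), 1409) = Rational(2536171, 1800)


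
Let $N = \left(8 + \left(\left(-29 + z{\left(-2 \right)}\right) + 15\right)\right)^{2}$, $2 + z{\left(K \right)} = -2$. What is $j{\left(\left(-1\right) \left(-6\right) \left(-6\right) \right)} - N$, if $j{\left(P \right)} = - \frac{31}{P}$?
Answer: $- \frac{3569}{36} \approx -99.139$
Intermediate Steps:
$z{\left(K \right)} = -4$ ($z{\left(K \right)} = -2 - 2 = -4$)
$N = 100$ ($N = \left(8 + \left(\left(-29 - 4\right) + 15\right)\right)^{2} = \left(8 + \left(-33 + 15\right)\right)^{2} = \left(8 - 18\right)^{2} = \left(-10\right)^{2} = 100$)
$j{\left(\left(-1\right) \left(-6\right) \left(-6\right) \right)} - N = - \frac{31}{\left(-1\right) \left(-6\right) \left(-6\right)} - 100 = - \frac{31}{6 \left(-6\right)} - 100 = - \frac{31}{-36} - 100 = \left(-31\right) \left(- \frac{1}{36}\right) - 100 = \frac{31}{36} - 100 = - \frac{3569}{36}$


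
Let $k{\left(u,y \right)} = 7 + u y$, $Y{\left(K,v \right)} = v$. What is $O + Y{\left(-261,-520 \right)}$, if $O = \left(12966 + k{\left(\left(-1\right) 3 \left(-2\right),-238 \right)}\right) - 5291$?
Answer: $5734$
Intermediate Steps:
$O = 6254$ ($O = \left(12966 + \left(7 + \left(-1\right) 3 \left(-2\right) \left(-238\right)\right)\right) - 5291 = \left(12966 + \left(7 + \left(-3\right) \left(-2\right) \left(-238\right)\right)\right) - 5291 = \left(12966 + \left(7 + 6 \left(-238\right)\right)\right) - 5291 = \left(12966 + \left(7 - 1428\right)\right) - 5291 = \left(12966 - 1421\right) - 5291 = 11545 - 5291 = 6254$)
$O + Y{\left(-261,-520 \right)} = 6254 - 520 = 5734$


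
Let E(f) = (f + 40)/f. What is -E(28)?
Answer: -17/7 ≈ -2.4286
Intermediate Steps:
E(f) = (40 + f)/f
-E(28) = -(40 + 28)/28 = -(1/28)*68 = -17/7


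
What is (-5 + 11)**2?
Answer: 36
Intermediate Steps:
(-5 + 11)**2 = 6**2 = 36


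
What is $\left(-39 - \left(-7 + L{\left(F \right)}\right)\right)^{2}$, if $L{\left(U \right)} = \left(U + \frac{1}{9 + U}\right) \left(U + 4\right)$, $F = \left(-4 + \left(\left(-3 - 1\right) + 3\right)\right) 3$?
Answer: $\frac{1423249}{36} \approx 39535.0$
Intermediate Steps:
$F = -15$ ($F = \left(-4 + \left(-4 + 3\right)\right) 3 = \left(-4 - 1\right) 3 = \left(-5\right) 3 = -15$)
$L{\left(U \right)} = \left(4 + U\right) \left(U + \frac{1}{9 + U}\right)$ ($L{\left(U \right)} = \left(U + \frac{1}{9 + U}\right) \left(4 + U\right) = \left(4 + U\right) \left(U + \frac{1}{9 + U}\right)$)
$\left(-39 - \left(-7 + L{\left(F \right)}\right)\right)^{2} = \left(-39 + \left(7 - \frac{4 + \left(-15\right)^{3} + 13 \left(-15\right)^{2} + 37 \left(-15\right)}{9 - 15}\right)\right)^{2} = \left(-39 + \left(7 - \frac{4 - 3375 + 13 \cdot 225 - 555}{-6}\right)\right)^{2} = \left(-39 + \left(7 - - \frac{4 - 3375 + 2925 - 555}{6}\right)\right)^{2} = \left(-39 + \left(7 - \left(- \frac{1}{6}\right) \left(-1001\right)\right)\right)^{2} = \left(-39 + \left(7 - \frac{1001}{6}\right)\right)^{2} = \left(-39 - \frac{959}{6}\right)^{2} = \left(- \frac{1193}{6}\right)^{2} = \frac{1423249}{36}$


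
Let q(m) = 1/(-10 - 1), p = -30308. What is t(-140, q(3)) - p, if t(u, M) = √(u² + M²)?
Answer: 30308 + √2371601/11 ≈ 30448.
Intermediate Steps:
q(m) = -1/11 (q(m) = 1/(-11) = -1/11)
t(u, M) = √(M² + u²)
t(-140, q(3)) - p = √((-1/11)² + (-140)²) - 1*(-30308) = √(1/121 + 19600) + 30308 = √(2371601/121) + 30308 = √2371601/11 + 30308 = 30308 + √2371601/11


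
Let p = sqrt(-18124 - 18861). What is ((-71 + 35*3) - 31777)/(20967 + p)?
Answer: -665555481/439652074 + 31743*I*sqrt(36985)/439652074 ≈ -1.5138 + 0.013885*I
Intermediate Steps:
p = I*sqrt(36985) (p = sqrt(-36985) = I*sqrt(36985) ≈ 192.31*I)
((-71 + 35*3) - 31777)/(20967 + p) = ((-71 + 35*3) - 31777)/(20967 + I*sqrt(36985)) = ((-71 + 105) - 31777)/(20967 + I*sqrt(36985)) = (34 - 31777)/(20967 + I*sqrt(36985)) = -31743/(20967 + I*sqrt(36985))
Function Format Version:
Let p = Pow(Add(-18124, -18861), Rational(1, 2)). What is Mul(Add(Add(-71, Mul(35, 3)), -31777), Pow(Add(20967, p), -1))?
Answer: Add(Rational(-665555481, 439652074), Mul(Rational(31743, 439652074), I, Pow(36985, Rational(1, 2)))) ≈ Add(-1.5138, Mul(0.013885, I))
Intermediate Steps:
p = Mul(I, Pow(36985, Rational(1, 2))) (p = Pow(-36985, Rational(1, 2)) = Mul(I, Pow(36985, Rational(1, 2))) ≈ Mul(192.31, I))
Mul(Add(Add(-71, Mul(35, 3)), -31777), Pow(Add(20967, p), -1)) = Mul(Add(Add(-71, Mul(35, 3)), -31777), Pow(Add(20967, Mul(I, Pow(36985, Rational(1, 2)))), -1)) = Mul(Add(Add(-71, 105), -31777), Pow(Add(20967, Mul(I, Pow(36985, Rational(1, 2)))), -1)) = Mul(Add(34, -31777), Pow(Add(20967, Mul(I, Pow(36985, Rational(1, 2)))), -1)) = Mul(-31743, Pow(Add(20967, Mul(I, Pow(36985, Rational(1, 2)))), -1))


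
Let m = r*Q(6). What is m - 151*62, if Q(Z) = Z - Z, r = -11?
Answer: -9362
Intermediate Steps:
Q(Z) = 0
m = 0 (m = -11*0 = 0)
m - 151*62 = 0 - 151*62 = 0 - 9362 = -9362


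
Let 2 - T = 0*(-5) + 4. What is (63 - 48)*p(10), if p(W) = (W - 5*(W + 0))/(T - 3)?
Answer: 120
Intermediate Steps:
T = -2 (T = 2 - (0*(-5) + 4) = 2 - (0 + 4) = 2 - 1*4 = 2 - 4 = -2)
p(W) = 4*W/5 (p(W) = (W - 5*(W + 0))/(-2 - 3) = (W - 5*W)/(-5) = -4*W*(-1/5) = 4*W/5)
(63 - 48)*p(10) = (63 - 48)*((4/5)*10) = 15*8 = 120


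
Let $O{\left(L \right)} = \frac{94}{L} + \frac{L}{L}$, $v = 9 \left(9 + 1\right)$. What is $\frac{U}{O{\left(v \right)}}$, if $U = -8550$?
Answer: $- \frac{192375}{46} \approx -4182.1$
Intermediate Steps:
$v = 90$ ($v = 9 \cdot 10 = 90$)
$O{\left(L \right)} = 1 + \frac{94}{L}$ ($O{\left(L \right)} = \frac{94}{L} + 1 = 1 + \frac{94}{L}$)
$\frac{U}{O{\left(v \right)}} = - \frac{8550}{\frac{1}{90} \left(94 + 90\right)} = - \frac{8550}{\frac{1}{90} \cdot 184} = - \frac{8550}{\frac{92}{45}} = \left(-8550\right) \frac{45}{92} = - \frac{192375}{46}$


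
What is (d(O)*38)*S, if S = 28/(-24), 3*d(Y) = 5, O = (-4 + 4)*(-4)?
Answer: -665/9 ≈ -73.889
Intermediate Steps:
O = 0 (O = 0*(-4) = 0)
d(Y) = 5/3 (d(Y) = (⅓)*5 = 5/3)
S = -7/6 (S = 28*(-1/24) = -7/6 ≈ -1.1667)
(d(O)*38)*S = ((5/3)*38)*(-7/6) = (190/3)*(-7/6) = -665/9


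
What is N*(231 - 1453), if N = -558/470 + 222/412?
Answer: 408057/515 ≈ 792.34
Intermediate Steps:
N = -31389/48410 (N = -558*1/470 + 222*(1/412) = -279/235 + 111/206 = -31389/48410 ≈ -0.64840)
N*(231 - 1453) = -31389*(231 - 1453)/48410 = -31389/48410*(-1222) = 408057/515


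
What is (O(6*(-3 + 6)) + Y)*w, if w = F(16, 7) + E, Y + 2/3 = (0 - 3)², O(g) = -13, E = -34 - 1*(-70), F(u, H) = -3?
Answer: -154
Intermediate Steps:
E = 36 (E = -34 + 70 = 36)
Y = 25/3 (Y = -⅔ + (0 - 3)² = -⅔ + (-3)² = -⅔ + 9 = 25/3 ≈ 8.3333)
w = 33 (w = -3 + 36 = 33)
(O(6*(-3 + 6)) + Y)*w = (-13 + 25/3)*33 = -14/3*33 = -154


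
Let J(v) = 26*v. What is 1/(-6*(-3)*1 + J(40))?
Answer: 1/1058 ≈ 0.00094518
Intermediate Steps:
1/(-6*(-3)*1 + J(40)) = 1/(-6*(-3)*1 + 26*40) = 1/(18*1 + 1040) = 1/(18 + 1040) = 1/1058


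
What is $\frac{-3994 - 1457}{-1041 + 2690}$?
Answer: $- \frac{5451}{1649} \approx -3.3056$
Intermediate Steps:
$\frac{-3994 - 1457}{-1041 + 2690} = - \frac{5451}{1649}$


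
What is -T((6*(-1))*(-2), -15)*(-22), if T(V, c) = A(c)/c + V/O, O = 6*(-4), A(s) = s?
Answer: 11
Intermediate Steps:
O = -24
T(V, c) = 1 - V/24 (T(V, c) = c/c + V/(-24) = 1 + V*(-1/24) = 1 - V/24)
-T((6*(-1))*(-2), -15)*(-22) = -(1 - 6*(-1)*(-2)/24)*(-22) = -(1 - (-1)*(-2)/4)*(-22) = -(1 - 1/24*12)*(-22) = -(1 - ½)*(-22) = -(-22)/2 = -1*(-11) = 11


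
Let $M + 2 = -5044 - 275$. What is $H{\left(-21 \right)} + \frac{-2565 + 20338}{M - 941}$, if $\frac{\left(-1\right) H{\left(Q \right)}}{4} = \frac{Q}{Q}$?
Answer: $- \frac{42821}{6262} \approx -6.8382$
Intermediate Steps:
$H{\left(Q \right)} = -4$ ($H{\left(Q \right)} = - 4 \frac{Q}{Q} = \left(-4\right) 1 = -4$)
$M = -5321$ ($M = -2 - 5319 = -5321$)
$H{\left(-21 \right)} + \frac{-2565 + 20338}{M - 941} = -4 + \frac{-2565 + 20338}{-5321 - 941} = -4 + \frac{17773}{-6262} = -4 + 17773 \left(- \frac{1}{6262}\right) = -4 - \frac{17773}{6262} = - \frac{42821}{6262}$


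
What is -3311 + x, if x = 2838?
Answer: -473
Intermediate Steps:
-3311 + x = -3311 + 2838 = -473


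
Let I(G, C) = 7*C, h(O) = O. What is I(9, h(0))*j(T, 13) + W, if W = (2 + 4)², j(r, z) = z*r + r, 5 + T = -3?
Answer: 36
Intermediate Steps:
T = -8 (T = -5 - 3 = -8)
j(r, z) = r + r*z (j(r, z) = r*z + r = r + r*z)
W = 36 (W = 6² = 36)
I(9, h(0))*j(T, 13) + W = (7*0)*(-8*(1 + 13)) + 36 = 0*(-8*14) + 36 = 0*(-112) + 36 = 0 + 36 = 36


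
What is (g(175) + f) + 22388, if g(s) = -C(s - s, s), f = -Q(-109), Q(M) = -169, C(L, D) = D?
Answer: 22382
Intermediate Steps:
f = 169 (f = -1*(-169) = 169)
g(s) = -s
(g(175) + f) + 22388 = (-1*175 + 169) + 22388 = (-175 + 169) + 22388 = -6 + 22388 = 22382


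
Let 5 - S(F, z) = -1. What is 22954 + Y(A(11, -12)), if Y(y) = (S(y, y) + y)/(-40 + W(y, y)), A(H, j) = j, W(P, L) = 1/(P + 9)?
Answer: 2777452/121 ≈ 22954.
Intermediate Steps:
S(F, z) = 6 (S(F, z) = 5 - 1*(-1) = 5 + 1 = 6)
W(P, L) = 1/(9 + P)
Y(y) = (6 + y)/(-40 + 1/(9 + y))
22954 + Y(A(11, -12)) = 22954 - (6 - 12)*(9 - 12)/(359 + 40*(-12)) = 22954 - 1*(-6)*(-3)/(359 - 480) = 22954 - 1*(-6)*(-3)/(-121) = 22954 - 1*(-1/121)*(-6)*(-3) = 22954 + 18/121 = 2777452/121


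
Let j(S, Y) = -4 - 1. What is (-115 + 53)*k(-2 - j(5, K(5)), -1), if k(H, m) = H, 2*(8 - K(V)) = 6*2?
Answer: -186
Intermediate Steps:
K(V) = 2 (K(V) = 8 - 3*2 = 8 - 1/2*12 = 8 - 6 = 2)
j(S, Y) = -5
(-115 + 53)*k(-2 - j(5, K(5)), -1) = (-115 + 53)*(-2 - 1*(-5)) = -62*(-2 + 5) = -62*3 = -186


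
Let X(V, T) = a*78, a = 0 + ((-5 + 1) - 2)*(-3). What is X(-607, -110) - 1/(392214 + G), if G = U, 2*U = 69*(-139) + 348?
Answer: 1088359738/775185 ≈ 1404.0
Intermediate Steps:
U = -9243/2 (U = (69*(-139) + 348)/2 = (-9591 + 348)/2 = (½)*(-9243) = -9243/2 ≈ -4621.5)
a = 18 (a = 0 + (-4 - 2)*(-3) = 0 - 6*(-3) = 0 + 18 = 18)
G = -9243/2 ≈ -4621.5
X(V, T) = 1404 (X(V, T) = 18*78 = 1404)
X(-607, -110) - 1/(392214 + G) = 1404 - 1/(392214 - 9243/2) = 1404 - 1/775185/2 = 1404 - 1*2/775185 = 1404 - 2/775185 = 1088359738/775185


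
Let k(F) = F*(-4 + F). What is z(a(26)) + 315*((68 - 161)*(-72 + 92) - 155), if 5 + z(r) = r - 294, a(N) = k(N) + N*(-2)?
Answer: -634504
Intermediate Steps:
a(N) = -2*N + N*(-4 + N) (a(N) = N*(-4 + N) + N*(-2) = N*(-4 + N) - 2*N = -2*N + N*(-4 + N))
z(r) = -299 + r (z(r) = -5 + (r - 294) = -5 + (-294 + r) = -299 + r)
z(a(26)) + 315*((68 - 161)*(-72 + 92) - 155) = (-299 + 26*(-6 + 26)) + 315*((68 - 161)*(-72 + 92) - 155) = (-299 + 26*20) + 315*(-93*20 - 155) = (-299 + 520) + 315*(-1860 - 155) = 221 + 315*(-2015) = 221 - 634725 = -634504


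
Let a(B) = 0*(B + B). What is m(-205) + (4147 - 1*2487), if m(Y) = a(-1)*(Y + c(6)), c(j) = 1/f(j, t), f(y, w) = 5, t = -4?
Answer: 1660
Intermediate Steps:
c(j) = ⅕ (c(j) = 1/5 = ⅕)
a(B) = 0 (a(B) = 0*(2*B) = 0)
m(Y) = 0 (m(Y) = 0*(Y + ⅕) = 0*(⅕ + Y) = 0)
m(-205) + (4147 - 1*2487) = 0 + (4147 - 1*2487) = 0 + (4147 - 2487) = 0 + 1660 = 1660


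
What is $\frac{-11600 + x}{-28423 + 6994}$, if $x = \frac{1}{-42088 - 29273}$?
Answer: $\frac{827787601}{1529194869} \approx 0.54132$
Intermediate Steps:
$x = - \frac{1}{71361}$ ($x = \frac{1}{-71361} = - \frac{1}{71361} \approx -1.4013 \cdot 10^{-5}$)
$\frac{-11600 + x}{-28423 + 6994} = \frac{-11600 - \frac{1}{71361}}{-28423 + 6994} = - \frac{827787601}{71361 \left(-21429\right)} = \left(- \frac{827787601}{71361}\right) \left(- \frac{1}{21429}\right) = \frac{827787601}{1529194869}$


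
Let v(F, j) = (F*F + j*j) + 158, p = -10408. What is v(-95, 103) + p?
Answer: 9384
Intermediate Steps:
v(F, j) = 158 + F² + j² (v(F, j) = (F² + j²) + 158 = 158 + F² + j²)
v(-95, 103) + p = (158 + (-95)² + 103²) - 10408 = (158 + 9025 + 10609) - 10408 = 19792 - 10408 = 9384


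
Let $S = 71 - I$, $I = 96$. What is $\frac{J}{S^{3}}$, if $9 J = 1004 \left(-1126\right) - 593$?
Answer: $\frac{1131097}{140625} \approx 8.0434$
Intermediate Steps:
$S = -25$ ($S = 71 - 96 = -25$)
$J = - \frac{1131097}{9}$ ($J = \frac{1004 \left(-1126\right) - 593}{9} = \frac{-1130504 - 593}{9} = \frac{1}{9} \left(-1131097\right) = - \frac{1131097}{9} \approx -1.2568 \cdot 10^{5}$)
$\frac{J}{S^{3}} = - \frac{1131097}{9 \left(-25\right)^{3}} = - \frac{1131097}{9 \left(-15625\right)} = \left(- \frac{1131097}{9}\right) \left(- \frac{1}{15625}\right) = \frac{1131097}{140625}$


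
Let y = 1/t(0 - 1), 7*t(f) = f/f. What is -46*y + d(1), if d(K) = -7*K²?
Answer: -329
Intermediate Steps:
t(f) = ⅐ (t(f) = (f/f)/7 = (⅐)*1 = ⅐)
y = 7 (y = 1/(⅐) = 7)
-46*y + d(1) = -46*7 - 7*1² = -322 - 7*1 = -322 - 7 = -329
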